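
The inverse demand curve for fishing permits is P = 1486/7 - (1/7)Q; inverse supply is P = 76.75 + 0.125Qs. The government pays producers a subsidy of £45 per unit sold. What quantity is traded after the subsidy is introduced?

Q' = 674

Pre-subsidy: 1486/7 - (1/7)Q = 76.75 + 0.125Q gives Q* = 506 and P* = 140.
With the subsidy, sellers receive Ps = Pb + 45 for each unit, where Pb is the price buyers pay.
On the curves, Pb = 1486/7 - (1/7)Q and Ps = 76.75 + 0.125Q; the wedge Ps − Pb = 45 gives 76.75 + 0.125Q − (1486/7 - (1/7)Q) = 45, so Q' = 674.
Then Pb = 1486/7 − (1/7)·674 = 116 and Ps = 76.75 + 0.125·674 = 161.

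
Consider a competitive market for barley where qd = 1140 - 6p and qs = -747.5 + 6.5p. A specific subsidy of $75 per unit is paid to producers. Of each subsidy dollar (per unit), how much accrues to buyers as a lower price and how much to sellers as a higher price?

Buyers gain $39 per unit; sellers gain $36 per unit

Pre-subsidy: 1140 - 6p = -747.5 + 6.5p gives p* = 151, q* = 234.
With the subsidy, sellers receive ps = pb + 75 for each unit, where pb is the price buyers pay.
Supply in terms of pb becomes qs = -747.5 + 6.5(pb + 75) = -260 + 6.5pb. Setting this equal to demand: 1140 - 6pb = -260 + 6.5pb, so pb = 112.
Sellers receive ps = 112 + 75 = 187; q' = 1140 − 6·112 = 468.
Buyers' price falls by p* − pb = 151 − 112 = 39; sellers' price rises by ps − p* = 187 − 151 = 36.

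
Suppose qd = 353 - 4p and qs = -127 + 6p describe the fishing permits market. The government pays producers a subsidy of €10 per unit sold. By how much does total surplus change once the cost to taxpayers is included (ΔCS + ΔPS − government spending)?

Pre-subsidy: 353 - 4p = -127 + 6p gives p* = 48, q* = 161.
With the subsidy, sellers receive ps = pb + 10 for each unit, where pb is the price buyers pay.
Supply in terms of pb becomes qs = -127 + 6(pb + 10) = -67 + 6pb. Setting this equal to demand: 353 - 4pb = -67 + 6pb, so pb = 42.
Sellers receive ps = 42 + 10 = 52; q' = 353 − 4·42 = 185.
ΔCS = ½(161 + 185)(48 − 42) = 1038; ΔPS = ½(161 + 185)(52 − 48) = 692.
Government spending = 10 × 185 = 1850.
Net change = 1038 + 692 − 1850 = -120. The loss equals the DWL triangle ½·10·24.

Net change in total surplus = -€120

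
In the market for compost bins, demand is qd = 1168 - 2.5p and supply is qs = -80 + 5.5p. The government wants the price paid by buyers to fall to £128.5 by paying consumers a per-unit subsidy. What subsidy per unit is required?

Required subsidy s = £40 per unit

At a buyer price of 128.5, quantity demanded is 1168 − 2.5·128.5 = 846.75.
Sellers supply 846.75 only when they receive ps with -80 + 5.5·ps = 846.75, i.e. ps = 168.5.
s = ps − pb = 168.5 − 128.5 = 40.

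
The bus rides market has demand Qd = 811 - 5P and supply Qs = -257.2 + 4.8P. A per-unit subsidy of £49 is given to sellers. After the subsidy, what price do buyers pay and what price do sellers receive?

Pre-subsidy: 811 - 5P = -257.2 + 4.8P gives P* = 109, Q* = 266.
With the subsidy, sellers receive Ps = Pb + 49 for each unit, where Pb is the price buyers pay.
Supply in terms of Pb becomes Qs = -257.2 + 4.8(Pb + 49) = -22 + 4.8Pb. Setting this equal to demand: 811 - 5Pb = -22 + 4.8Pb, so Pb = 85.
Sellers receive Ps = 85 + 49 = 134; Q' = 811 − 5·85 = 386.

Buyers pay £85; sellers receive £134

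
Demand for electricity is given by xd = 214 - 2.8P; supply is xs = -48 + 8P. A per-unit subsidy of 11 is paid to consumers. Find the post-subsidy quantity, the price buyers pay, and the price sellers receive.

Pre-subsidy: 214 - 2.8P = -48 + 8P gives P* = 655/27, x* = 3944/27.
With the rebate, buyers effectively pay Pb = Ps − 11, where Ps is the price sellers receive.
Demand in terms of Ps becomes xd = 214 − 2.8(Ps − 11) = 244.8 - 2.8Ps. Setting this equal to supply: 244.8 - 2.8Ps = -48 + 8Ps, so Ps = 244/9.
Buyers pay Pb = 244/9 − 11 = 145/9; x' = -48 + 8·(244/9) = 1520/9.

x' = 1520/9; buyers pay 145/9; sellers receive 244/9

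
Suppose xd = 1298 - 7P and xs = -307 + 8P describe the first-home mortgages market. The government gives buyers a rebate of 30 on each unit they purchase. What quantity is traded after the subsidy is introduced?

Pre-subsidy: 1298 - 7P = -307 + 8P gives P* = 107, x* = 549.
With the rebate, buyers effectively pay Pb = Ps − 30, where Ps is the price sellers receive.
Demand in terms of Ps becomes xd = 1298 − 7(Ps − 30) = 1508 - 7Ps. Setting this equal to supply: 1508 - 7Ps = -307 + 8Ps, so Ps = 121.
Buyers pay Pb = 121 − 30 = 91; x' = -307 + 8·121 = 661.

x' = 661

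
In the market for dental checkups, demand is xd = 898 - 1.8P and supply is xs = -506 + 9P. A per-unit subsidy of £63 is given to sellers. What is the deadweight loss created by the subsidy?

Deadweight loss = £2976.75

Pre-subsidy: 898 - 1.8P = -506 + 9P gives P* = 130, x* = 664.
With the subsidy, sellers receive Ps = Pb + 63 for each unit, where Pb is the price buyers pay.
Supply in terms of Pb becomes xs = -506 + 9(Pb + 63) = 61 + 9Pb. Setting this equal to demand: 898 - 1.8Pb = 61 + 9Pb, so Pb = 77.5.
Sellers receive Ps = 77.5 + 63 = 140.5; x' = 898 − 1.8·77.5 = 758.5.
The subsidy expands output by 758.5 − 664 = 94.5 past the efficient level; on those units the gap between marginal cost and willingness to pay runs from 0 up to 63.
DWL = ½ × 63 × 94.5 = 2976.75.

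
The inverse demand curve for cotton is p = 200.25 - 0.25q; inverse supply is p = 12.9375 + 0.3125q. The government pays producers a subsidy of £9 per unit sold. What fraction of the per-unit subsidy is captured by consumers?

Consumer share = 4/9

Pre-subsidy: 200.25 - 0.25q = 12.9375 + 0.3125q gives q* = 333 and p* = 117.
With the subsidy, sellers receive ps = pb + 9 for each unit, where pb is the price buyers pay.
On the curves, pb = 200.25 - 0.25q and ps = 12.9375 + 0.3125q; the wedge ps − pb = 9 gives 12.9375 + 0.3125q − (200.25 - 0.25q) = 9, so q' = 349.
Then pb = 200.25 − 0.25·349 = 113 and ps = 12.9375 + 0.3125·349 = 122.
Buyers' price falls by p* − pb = 117 − 113 = 4; sellers' price rises by ps − p* = 122 − 117 = 5.
So consumers capture 4/9 = 4/9 of each unit of subsidy.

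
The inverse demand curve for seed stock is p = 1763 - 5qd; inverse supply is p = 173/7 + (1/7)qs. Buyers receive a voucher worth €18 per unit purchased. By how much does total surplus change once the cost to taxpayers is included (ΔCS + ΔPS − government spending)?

Net change in total surplus = -€31.5

Pre-subsidy: 1763 - 5q = 173/7 + (1/7)q gives q* = 338 and p* = 73.
With the rebate, buyers effectively pay pb = ps − 18, where ps is the price sellers receive.
On the curves, pb = 1763 - 5q and ps = 173/7 + (1/7)q; the wedge ps − pb = 18 gives 173/7 + (1/7)q − (1763 - 5q) = 18, so q' = 341.5.
Then pb = 1763 − 5·341.5 = 55.5 and ps = 173/7 + (1/7)·341.5 = 73.5.
ΔCS = ½(338 + 341.5)(73 − 55.5) = 5945.625; ΔPS = ½(338 + 341.5)(73.5 − 73) = 169.875.
Government spending = 18 × 341.5 = 6147.
Net change = 5945.625 + 169.875 − 6147 = -31.5. The loss equals the DWL triangle ½·18·3.5.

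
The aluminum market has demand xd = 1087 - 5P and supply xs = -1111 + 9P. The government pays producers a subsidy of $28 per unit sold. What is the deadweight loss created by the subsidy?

Pre-subsidy: 1087 - 5P = -1111 + 9P gives P* = 157, x* = 302.
With the subsidy, sellers receive Ps = Pb + 28 for each unit, where Pb is the price buyers pay.
Supply in terms of Pb becomes xs = -1111 + 9(Pb + 28) = -859 + 9Pb. Setting this equal to demand: 1087 - 5Pb = -859 + 9Pb, so Pb = 139.
Sellers receive Ps = 139 + 28 = 167; x' = 1087 − 5·139 = 392.
The subsidy expands output by 392 − 302 = 90 past the efficient level; on those units the gap between marginal cost and willingness to pay runs from 0 up to 28.
DWL = ½ × 28 × 90 = 1260.

Deadweight loss = $1260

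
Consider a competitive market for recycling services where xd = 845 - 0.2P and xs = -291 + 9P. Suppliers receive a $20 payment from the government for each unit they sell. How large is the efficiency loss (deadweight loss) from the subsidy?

Pre-subsidy: 845 - 0.2P = -291 + 9P gives P* = 2840/23, x* = 18867/23.
With the subsidy, sellers receive Ps = Pb + 20 for each unit, where Pb is the price buyers pay.
Supply in terms of Pb becomes xs = -291 + 9(Pb + 20) = -111 + 9Pb. Setting this equal to demand: 845 - 0.2Pb = -111 + 9Pb, so Pb = 2390/23.
Sellers receive Ps = 2390/23 + 20 = 2850/23; x' = 845 − 0.2·(2390/23) = 18957/23.
The subsidy expands output by 18957/23 − 18867/23 = 90/23 past the efficient level; on those units the gap between marginal cost and willingness to pay runs from 0 up to 20.
DWL = ½ × 20 × 90/23 = 900/23.

Deadweight loss = 900/23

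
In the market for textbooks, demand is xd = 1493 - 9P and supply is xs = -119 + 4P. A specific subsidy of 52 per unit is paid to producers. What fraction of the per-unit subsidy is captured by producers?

Pre-subsidy: 1493 - 9P = -119 + 4P gives P* = 124, x* = 377.
With the subsidy, sellers receive Ps = Pb + 52 for each unit, where Pb is the price buyers pay.
Supply in terms of Pb becomes xs = -119 + 4(Pb + 52) = 89 + 4Pb. Setting this equal to demand: 1493 - 9Pb = 89 + 4Pb, so Pb = 108.
Sellers receive Ps = 108 + 52 = 160; x' = 1493 − 9·108 = 521.
Buyers' price falls by P* − Pb = 124 − 108 = 16; sellers' price rises by Ps − P* = 160 − 124 = 36.
So producers capture 36/52 = 9/13 of each unit of subsidy.

Producer share = 9/13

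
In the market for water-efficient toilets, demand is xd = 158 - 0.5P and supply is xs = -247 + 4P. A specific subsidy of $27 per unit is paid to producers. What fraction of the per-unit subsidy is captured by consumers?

Pre-subsidy: 158 - 0.5P = -247 + 4P gives P* = 90, x* = 113.
With the subsidy, sellers receive Ps = Pb + 27 for each unit, where Pb is the price buyers pay.
Supply in terms of Pb becomes xs = -247 + 4(Pb + 27) = -139 + 4Pb. Setting this equal to demand: 158 - 0.5Pb = -139 + 4Pb, so Pb = 66.
Sellers receive Ps = 66 + 27 = 93; x' = 158 − 0.5·66 = 125.
Buyers' price falls by P* − Pb = 90 − 66 = 24; sellers' price rises by Ps − P* = 93 − 90 = 3.
So consumers capture 24/27 = 8/9 of each unit of subsidy.

Consumer share = 8/9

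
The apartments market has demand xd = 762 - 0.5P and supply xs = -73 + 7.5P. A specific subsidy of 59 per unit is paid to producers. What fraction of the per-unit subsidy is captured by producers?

Pre-subsidy: 762 - 0.5P = -73 + 7.5P gives P* = 104.375, x* = 709.8125.
With the subsidy, sellers receive Ps = Pb + 59 for each unit, where Pb is the price buyers pay.
Supply in terms of Pb becomes xs = -73 + 7.5(Pb + 59) = 369.5 + 7.5Pb. Setting this equal to demand: 762 - 0.5Pb = 369.5 + 7.5Pb, so Pb = 49.0625.
Sellers receive Ps = 49.0625 + 59 = 108.0625; x' = 762 − 0.5·49.0625 = 737.46875.
Buyers' price falls by P* − Pb = 104.375 − 49.0625 = 55.3125; sellers' price rises by Ps − P* = 108.0625 − 104.375 = 3.6875.
So producers capture 3.6875/59 = 0.0625 of each unit of subsidy.

Producer share = 0.0625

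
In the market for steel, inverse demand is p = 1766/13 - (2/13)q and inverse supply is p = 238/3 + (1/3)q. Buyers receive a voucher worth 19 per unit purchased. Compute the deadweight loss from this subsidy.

Pre-subsidy: 1766/13 - (2/13)q = 238/3 + (1/3)q gives q* = 116 and p* = 118.
With the rebate, buyers effectively pay pb = ps − 19, where ps is the price sellers receive.
On the curves, pb = 1766/13 - (2/13)q and ps = 238/3 + (1/3)q; the wedge ps − pb = 19 gives 238/3 + (1/3)q − (1766/13 - (2/13)q) = 19, so q' = 155.
Then pb = 1766/13 − (2/13)·155 = 112 and ps = 238/3 + (1/3)·155 = 131.
The subsidy expands output by 155 − 116 = 39 past the efficient level; on those units the gap between marginal cost and willingness to pay runs from 0 up to 19.
DWL = ½ × 19 × 39 = 370.5.

Deadweight loss = 370.5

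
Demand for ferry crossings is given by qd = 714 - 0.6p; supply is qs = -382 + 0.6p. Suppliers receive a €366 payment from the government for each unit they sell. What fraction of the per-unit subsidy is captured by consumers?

Consumer share = 0.5

Pre-subsidy: 714 - 0.6p = -382 + 0.6p gives p* = 2740/3, q* = 166.
With the subsidy, sellers receive ps = pb + 366 for each unit, where pb is the price buyers pay.
Supply in terms of pb becomes qs = -382 + 0.6(pb + 366) = -162.4 + 0.6pb. Setting this equal to demand: 714 - 0.6pb = -162.4 + 0.6pb, so pb = 2191/3.
Sellers receive ps = 2191/3 + 366 = 3289/3; q' = 714 − 0.6·(2191/3) = 275.8.
Buyers' price falls by p* − pb = 2740/3 − 2191/3 = 183; sellers' price rises by ps − p* = 3289/3 − 2740/3 = 183.
So consumers capture 183/366 = 0.5 of each unit of subsidy.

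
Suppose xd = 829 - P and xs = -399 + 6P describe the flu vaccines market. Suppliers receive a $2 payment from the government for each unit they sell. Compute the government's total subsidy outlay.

Government cost = 9174/7

Pre-subsidy: 829 - P = -399 + 6P gives P* = 1228/7, x* = 4575/7.
With the subsidy, sellers receive Ps = Pb + 2 for each unit, where Pb is the price buyers pay.
Supply in terms of Pb becomes xs = -399 + 6(Pb + 2) = -387 + 6Pb. Setting this equal to demand: 829 - Pb = -387 + 6Pb, so Pb = 1216/7.
Sellers receive Ps = 1216/7 + 2 = 1230/7; x' = 829 − 1·(1216/7) = 4587/7.
Government outlay = subsidy × quantity = 2 × 4587/7 = 9174/7.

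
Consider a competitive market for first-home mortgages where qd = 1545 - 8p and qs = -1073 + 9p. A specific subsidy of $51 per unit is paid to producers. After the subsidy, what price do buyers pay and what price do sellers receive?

Pre-subsidy: 1545 - 8p = -1073 + 9p gives p* = 154, q* = 313.
With the subsidy, sellers receive ps = pb + 51 for each unit, where pb is the price buyers pay.
Supply in terms of pb becomes qs = -1073 + 9(pb + 51) = -614 + 9pb. Setting this equal to demand: 1545 - 8pb = -614 + 9pb, so pb = 127.
Sellers receive ps = 127 + 51 = 178; q' = 1545 − 8·127 = 529.

Buyers pay $127; sellers receive $178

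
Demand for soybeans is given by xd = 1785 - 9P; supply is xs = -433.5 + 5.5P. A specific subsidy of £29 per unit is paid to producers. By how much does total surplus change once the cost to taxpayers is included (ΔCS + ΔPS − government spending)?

Pre-subsidy: 1785 - 9P = -433.5 + 5.5P gives P* = 153, x* = 408.
With the subsidy, sellers receive Ps = Pb + 29 for each unit, where Pb is the price buyers pay.
Supply in terms of Pb becomes xs = -433.5 + 5.5(Pb + 29) = -274 + 5.5Pb. Setting this equal to demand: 1785 - 9Pb = -274 + 5.5Pb, so Pb = 142.
Sellers receive Ps = 142 + 29 = 171; x' = 1785 − 9·142 = 507.
ΔCS = ½(408 + 507)(153 − 142) = 5032.5; ΔPS = ½(408 + 507)(171 − 153) = 8235.
Government spending = 29 × 507 = 14703.
Net change = 5032.5 + 8235 − 14703 = -1435.5. The loss equals the DWL triangle ½·29·99.

Net change in total surplus = -£1435.5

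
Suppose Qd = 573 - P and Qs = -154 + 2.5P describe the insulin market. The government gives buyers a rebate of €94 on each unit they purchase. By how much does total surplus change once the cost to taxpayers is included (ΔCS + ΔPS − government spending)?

Pre-subsidy: 573 - P = -154 + 2.5P gives P* = 1454/7, Q* = 2557/7.
With the rebate, buyers effectively pay Pb = Ps − 94, where Ps is the price sellers receive.
Demand in terms of Ps becomes Qd = 573 − 1(Ps − 94) = 667 - Ps. Setting this equal to supply: 667 - Ps = -154 + 2.5Ps, so Ps = 1642/7.
Buyers pay Pb = 1642/7 − 94 = 984/7; Q' = -154 + 2.5·(1642/7) = 3027/7.
ΔCS = ½(2557/7 + 3027/7)(1454/7 − 984/7) = 1312240/49; ΔPS = ½(2557/7 + 3027/7)(1642/7 − 1454/7) = 524896/49.
Government spending = 94 × 3027/7 = 284538/7.
Net change = 1312240/49 + 524896/49 − 284538/7 = -22090/7. The loss equals the DWL triangle ½·94·470/7.

Net change in total surplus = -22090/7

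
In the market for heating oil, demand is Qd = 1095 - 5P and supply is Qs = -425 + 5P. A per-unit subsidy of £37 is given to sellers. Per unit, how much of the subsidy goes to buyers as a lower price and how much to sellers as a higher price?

Pre-subsidy: 1095 - 5P = -425 + 5P gives P* = 152, Q* = 335.
With the subsidy, sellers receive Ps = Pb + 37 for each unit, where Pb is the price buyers pay.
Supply in terms of Pb becomes Qs = -425 + 5(Pb + 37) = -240 + 5Pb. Setting this equal to demand: 1095 - 5Pb = -240 + 5Pb, so Pb = 133.5.
Sellers receive Ps = 133.5 + 37 = 170.5; Q' = 1095 − 5·133.5 = 427.5.
Buyers' price falls by P* − Pb = 152 − 133.5 = 18.5; sellers' price rises by Ps − P* = 170.5 − 152 = 18.5.

Buyers gain £18.5 per unit; sellers gain £18.5 per unit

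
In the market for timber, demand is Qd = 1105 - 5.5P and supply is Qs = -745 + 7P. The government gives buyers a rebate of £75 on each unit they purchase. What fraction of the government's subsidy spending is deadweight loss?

Pre-subsidy: 1105 - 5.5P = -745 + 7P gives P* = 148, Q* = 291.
With the rebate, buyers effectively pay Pb = Ps − 75, where Ps is the price sellers receive.
Demand in terms of Ps becomes Qd = 1105 − 5.5(Ps − 75) = 1517.5 - 5.5Ps. Setting this equal to supply: 1517.5 - 5.5Ps = -745 + 7Ps, so Ps = 181.
Buyers pay Pb = 181 − 75 = 106; Q' = -745 + 7·181 = 522.
ΔCS = ½(291 + 522)(148 − 106) = 17073; ΔPS = ½(291 + 522)(181 − 148) = 13414.5.
Government spending = 75 × 522 = 39150.
DWL = ½ × 75 × (522 − 291) = 8662.5; fraction = 8662.5 / 39150 = 77/348.

DWL / government spending = 77/348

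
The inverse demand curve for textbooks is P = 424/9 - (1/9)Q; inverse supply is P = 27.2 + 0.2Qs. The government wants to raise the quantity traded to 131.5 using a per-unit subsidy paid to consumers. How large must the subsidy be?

Required subsidy s = 21 per unit

At Q = 131.5, from the demand curve buyers pay Pb = 424/9 − (1/9)·131.5 = 32.5; from the supply curve sellers need Ps = 27.2 + 0.2·131.5 = 53.5.
The subsidy must fill the gap: s = Ps − Pb = 53.5 − 32.5 = 21.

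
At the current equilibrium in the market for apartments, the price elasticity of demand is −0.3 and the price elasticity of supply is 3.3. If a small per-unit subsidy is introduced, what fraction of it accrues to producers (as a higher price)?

Producer share = 1/12

For a small subsidy around the equilibrium, the benefit split depends on the relative slopes, which at a point are proportional to the elasticities.
Buyer share = εs/(εs + |εd|) = 3.3/(3.3 + 0.3) = 11/12; seller share = |εd|/(εs + |εd|) = 1/12.
So producers capture 1/12 of the subsidy.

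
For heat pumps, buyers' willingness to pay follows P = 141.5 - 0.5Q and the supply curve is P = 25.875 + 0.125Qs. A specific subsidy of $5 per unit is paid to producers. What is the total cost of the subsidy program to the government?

Pre-subsidy: 141.5 - 0.5Q = 25.875 + 0.125Q gives Q* = 185 and P* = 49.
With the subsidy, sellers receive Ps = Pb + 5 for each unit, where Pb is the price buyers pay.
On the curves, Pb = 141.5 - 0.5Q and Ps = 25.875 + 0.125Q; the wedge Ps − Pb = 5 gives 25.875 + 0.125Q − (141.5 - 0.5Q) = 5, so Q' = 193.
Then Pb = 141.5 − 0.5·193 = 45 and Ps = 25.875 + 0.125·193 = 50.
Government outlay = subsidy × quantity = 5 × 193 = 965.

Government cost = $965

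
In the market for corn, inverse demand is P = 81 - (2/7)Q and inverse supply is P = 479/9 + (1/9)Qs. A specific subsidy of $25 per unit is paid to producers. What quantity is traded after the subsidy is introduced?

Pre-subsidy: 81 - (2/7)Q = 479/9 + (1/9)Q gives Q* = 70 and P* = 61.
With the subsidy, sellers receive Ps = Pb + 25 for each unit, where Pb is the price buyers pay.
On the curves, Pb = 81 - (2/7)Q and Ps = 479/9 + (1/9)Q; the wedge Ps − Pb = 25 gives 479/9 + (1/9)Q − (81 - (2/7)Q) = 25, so Q' = 133.
Then Pb = 81 − (2/7)·133 = 43 and Ps = 479/9 + (1/9)·133 = 68.

Q' = 133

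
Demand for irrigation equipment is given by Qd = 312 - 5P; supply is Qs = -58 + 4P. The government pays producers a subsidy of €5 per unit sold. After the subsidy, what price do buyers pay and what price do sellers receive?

Pre-subsidy: 312 - 5P = -58 + 4P gives P* = 370/9, Q* = 958/9.
With the subsidy, sellers receive Ps = Pb + 5 for each unit, where Pb is the price buyers pay.
Supply in terms of Pb becomes Qs = -58 + 4(Pb + 5) = -38 + 4Pb. Setting this equal to demand: 312 - 5Pb = -38 + 4Pb, so Pb = 350/9.
Sellers receive Ps = 350/9 + 5 = 395/9; Q' = 312 − 5·(350/9) = 1058/9.

Buyers pay 350/9; sellers receive 395/9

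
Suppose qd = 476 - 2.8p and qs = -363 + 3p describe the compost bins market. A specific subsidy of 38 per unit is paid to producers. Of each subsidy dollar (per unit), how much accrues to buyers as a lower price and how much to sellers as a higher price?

Buyers gain 570/29 per unit; sellers gain 532/29 per unit

Pre-subsidy: 476 - 2.8p = -363 + 3p gives p* = 4195/29, q* = 2058/29.
With the subsidy, sellers receive ps = pb + 38 for each unit, where pb is the price buyers pay.
Supply in terms of pb becomes qs = -363 + 3(pb + 38) = -249 + 3pb. Setting this equal to demand: 476 - 2.8pb = -249 + 3pb, so pb = 125.
Sellers receive ps = 125 + 38 = 163; q' = 476 − 2.8·125 = 126.
Buyers' price falls by p* − pb = 4195/29 − 125 = 570/29; sellers' price rises by ps − p* = 163 − 4195/29 = 532/29.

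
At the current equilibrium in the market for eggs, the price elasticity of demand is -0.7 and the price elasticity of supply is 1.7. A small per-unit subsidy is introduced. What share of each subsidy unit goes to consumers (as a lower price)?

Consumer share = 17/24

For a small subsidy around the equilibrium, the benefit split depends on the relative slopes, which at a point are proportional to the elasticities.
Buyer share = εs/(εs + |εd|) = 1.7/(1.7 + 0.7) = 17/24; seller share = |εd|/(εs + |εd|) = 7/24.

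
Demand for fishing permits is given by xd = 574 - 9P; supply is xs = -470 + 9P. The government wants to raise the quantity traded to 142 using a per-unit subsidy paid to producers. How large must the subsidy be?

Required subsidy s = 20 per unit

At x = 142, invert demand for the buyer price: Pb = (574 − 142)/9 = 48; invert supply for the seller price: Ps = (142 − (-470))/9 = 68.
The subsidy must fill the gap: s = Ps − Pb = 68 − 48 = 20.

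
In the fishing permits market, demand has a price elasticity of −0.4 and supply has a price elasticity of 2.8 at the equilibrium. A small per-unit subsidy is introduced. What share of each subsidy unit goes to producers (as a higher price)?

For a small subsidy around the equilibrium, the benefit split depends on the relative slopes, which at a point are proportional to the elasticities.
Buyer share = εs/(εs + |εd|) = 2.8/(2.8 + 0.4) = 0.875; seller share = |εd|/(εs + |εd|) = 0.125.
So producers capture 0.125 of the subsidy.

Producer share = 0.125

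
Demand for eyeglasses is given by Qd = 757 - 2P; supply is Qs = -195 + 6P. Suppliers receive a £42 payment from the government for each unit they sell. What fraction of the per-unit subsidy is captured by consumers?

Pre-subsidy: 757 - 2P = -195 + 6P gives P* = 119, Q* = 519.
With the subsidy, sellers receive Ps = Pb + 42 for each unit, where Pb is the price buyers pay.
Supply in terms of Pb becomes Qs = -195 + 6(Pb + 42) = 57 + 6Pb. Setting this equal to demand: 757 - 2Pb = 57 + 6Pb, so Pb = 87.5.
Sellers receive Ps = 87.5 + 42 = 129.5; Q' = 757 − 2·87.5 = 582.
Buyers' price falls by P* − Pb = 119 − 87.5 = 31.5; sellers' price rises by Ps − P* = 129.5 − 119 = 10.5.
So consumers capture 31.5/42 = 0.75 of each unit of subsidy.

Consumer share = 0.75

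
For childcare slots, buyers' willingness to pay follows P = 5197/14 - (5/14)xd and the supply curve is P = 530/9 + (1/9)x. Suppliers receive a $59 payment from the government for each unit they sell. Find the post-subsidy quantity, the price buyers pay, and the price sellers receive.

Pre-subsidy: 5197/14 - (5/14)x = 530/9 + (1/9)x gives x* = 667 and P* = 133.
With the subsidy, sellers receive Ps = Pb + 59 for each unit, where Pb is the price buyers pay.
On the curves, Pb = 5197/14 - (5/14)x and Ps = 530/9 + (1/9)x; the wedge Ps − Pb = 59 gives 530/9 + (1/9)x − (5197/14 - (5/14)x) = 59, so x' = 793.
Then Pb = 5197/14 − (5/14)·793 = 88 and Ps = 530/9 + (1/9)·793 = 147.

x' = 793; buyers pay $88; sellers receive $147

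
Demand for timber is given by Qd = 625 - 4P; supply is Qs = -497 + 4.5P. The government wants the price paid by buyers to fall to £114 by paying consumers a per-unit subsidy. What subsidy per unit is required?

Required subsidy s = £34 per unit

At a buyer price of 114, quantity demanded is 625 − 4·114 = 169.
Sellers supply 169 only when they receive Ps with -497 + 4.5·Ps = 169, i.e. Ps = 148.
s = Ps − Pb = 148 − 114 = 34.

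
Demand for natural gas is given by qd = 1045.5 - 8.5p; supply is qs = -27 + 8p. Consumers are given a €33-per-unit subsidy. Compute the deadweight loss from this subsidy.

Deadweight loss = €2244

Pre-subsidy: 1045.5 - 8.5p = -27 + 8p gives p* = 65, q* = 493.
With the rebate, buyers effectively pay pb = ps − 33, where ps is the price sellers receive.
Demand in terms of ps becomes qd = 1045.5 − 8.5(ps − 33) = 1326 - 8.5ps. Setting this equal to supply: 1326 - 8.5ps = -27 + 8ps, so ps = 82.
Buyers pay pb = 82 − 33 = 49; q' = -27 + 8·82 = 629.
The subsidy expands output by 629 − 493 = 136 past the efficient level; on those units the gap between marginal cost and willingness to pay runs from 0 up to 33.
DWL = ½ × 33 × 136 = 2244.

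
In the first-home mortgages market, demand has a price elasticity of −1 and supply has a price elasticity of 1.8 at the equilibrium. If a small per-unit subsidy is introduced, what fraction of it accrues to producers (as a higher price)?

Producer share = 5/14

For a small subsidy around the equilibrium, the benefit split depends on the relative slopes, which at a point are proportional to the elasticities.
Buyer share = εs/(εs + |εd|) = 1.8/(1.8 + 1) = 9/14; seller share = |εd|/(εs + |εd|) = 5/14.
So producers capture 5/14 of the subsidy.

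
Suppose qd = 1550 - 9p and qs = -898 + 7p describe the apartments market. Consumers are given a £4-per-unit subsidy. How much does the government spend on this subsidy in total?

Government cost = £755

Pre-subsidy: 1550 - 9p = -898 + 7p gives p* = 153, q* = 173.
With the rebate, buyers effectively pay pb = ps − 4, where ps is the price sellers receive.
Demand in terms of ps becomes qd = 1550 − 9(ps − 4) = 1586 - 9ps. Setting this equal to supply: 1586 - 9ps = -898 + 7ps, so ps = 155.25.
Buyers pay pb = 155.25 − 4 = 151.25; q' = -898 + 7·155.25 = 188.75.
Government outlay = subsidy × quantity = 4 × 188.75 = 755.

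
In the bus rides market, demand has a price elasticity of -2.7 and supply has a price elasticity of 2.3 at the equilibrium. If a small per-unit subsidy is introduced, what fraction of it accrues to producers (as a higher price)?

Producer share = 0.54

For a small subsidy around the equilibrium, the benefit split depends on the relative slopes, which at a point are proportional to the elasticities.
Buyer share = εs/(εs + |εd|) = 2.3/(2.3 + 2.7) = 0.46; seller share = |εd|/(εs + |εd|) = 0.54.
So producers capture 0.54 of the subsidy.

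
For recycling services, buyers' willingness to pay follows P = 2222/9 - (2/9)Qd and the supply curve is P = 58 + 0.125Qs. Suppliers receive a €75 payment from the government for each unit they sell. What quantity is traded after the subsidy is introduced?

Q' = 760

Pre-subsidy: 2222/9 - (2/9)Q = 58 + 0.125Q gives Q* = 544 and P* = 126.
With the subsidy, sellers receive Ps = Pb + 75 for each unit, where Pb is the price buyers pay.
On the curves, Pb = 2222/9 - (2/9)Q and Ps = 58 + 0.125Q; the wedge Ps − Pb = 75 gives 58 + 0.125Q − (2222/9 - (2/9)Q) = 75, so Q' = 760.
Then Pb = 2222/9 − (2/9)·760 = 78 and Ps = 58 + 0.125·760 = 153.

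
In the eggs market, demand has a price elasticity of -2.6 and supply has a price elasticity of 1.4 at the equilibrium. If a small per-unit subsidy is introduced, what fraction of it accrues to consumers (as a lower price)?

For a small subsidy around the equilibrium, the benefit split depends on the relative slopes, which at a point are proportional to the elasticities.
Buyer share = εs/(εs + |εd|) = 1.4/(1.4 + 2.6) = 0.35; seller share = |εd|/(εs + |εd|) = 0.65.

Consumer share = 0.35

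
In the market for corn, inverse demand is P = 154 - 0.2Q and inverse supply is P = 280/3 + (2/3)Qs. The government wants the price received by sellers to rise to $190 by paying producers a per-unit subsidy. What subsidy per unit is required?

Required subsidy s = $65 per unit

At a seller price of 190, quantity supplied is -140 + 1.5·190 = 145.
Buyers absorb 145 only when they pay Pb = 154 − 0.2·145 = 125.
s = Ps − Pb = 190 − 125 = 65.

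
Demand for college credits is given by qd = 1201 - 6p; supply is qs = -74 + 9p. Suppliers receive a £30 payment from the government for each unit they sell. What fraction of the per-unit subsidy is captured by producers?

Pre-subsidy: 1201 - 6p = -74 + 9p gives p* = 85, q* = 691.
With the subsidy, sellers receive ps = pb + 30 for each unit, where pb is the price buyers pay.
Supply in terms of pb becomes qs = -74 + 9(pb + 30) = 196 + 9pb. Setting this equal to demand: 1201 - 6pb = 196 + 9pb, so pb = 67.
Sellers receive ps = 67 + 30 = 97; q' = 1201 − 6·67 = 799.
Buyers' price falls by p* − pb = 85 − 67 = 18; sellers' price rises by ps − p* = 97 − 85 = 12.
So producers capture 12/30 = 0.4 of each unit of subsidy.

Producer share = 0.4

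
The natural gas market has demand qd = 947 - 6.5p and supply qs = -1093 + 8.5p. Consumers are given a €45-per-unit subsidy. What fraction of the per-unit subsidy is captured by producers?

Pre-subsidy: 947 - 6.5p = -1093 + 8.5p gives p* = 136, q* = 63.
With the rebate, buyers effectively pay pb = ps − 45, where ps is the price sellers receive.
Demand in terms of ps becomes qd = 947 − 6.5(ps − 45) = 1239.5 - 6.5ps. Setting this equal to supply: 1239.5 - 6.5ps = -1093 + 8.5ps, so ps = 155.5.
Buyers pay pb = 155.5 − 45 = 110.5; q' = -1093 + 8.5·155.5 = 228.75.
Buyers' price falls by p* − pb = 136 − 110.5 = 25.5; sellers' price rises by ps − p* = 155.5 − 136 = 19.5.
So producers capture 19.5/45 = 13/30 of each unit of subsidy.

Producer share = 13/30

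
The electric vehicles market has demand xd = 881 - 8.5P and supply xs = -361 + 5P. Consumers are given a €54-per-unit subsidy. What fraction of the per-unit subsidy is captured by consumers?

Consumer share = 10/27

Pre-subsidy: 881 - 8.5P = -361 + 5P gives P* = 92, x* = 99.
With the rebate, buyers effectively pay Pb = Ps − 54, where Ps is the price sellers receive.
Demand in terms of Ps becomes xd = 881 − 8.5(Ps − 54) = 1340 - 8.5Ps. Setting this equal to supply: 1340 - 8.5Ps = -361 + 5Ps, so Ps = 126.
Buyers pay Pb = 126 − 54 = 72; x' = -361 + 5·126 = 269.
Buyers' price falls by P* − Pb = 92 − 72 = 20; sellers' price rises by Ps − P* = 126 − 92 = 34.
So consumers capture 20/54 = 10/27 of each unit of subsidy.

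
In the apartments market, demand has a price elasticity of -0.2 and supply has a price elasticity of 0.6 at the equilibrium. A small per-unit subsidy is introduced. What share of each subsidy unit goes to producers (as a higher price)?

For a small subsidy around the equilibrium, the benefit split depends on the relative slopes, which at a point are proportional to the elasticities.
Buyer share = εs/(εs + |εd|) = 0.6/(0.6 + 0.2) = 0.75; seller share = |εd|/(εs + |εd|) = 0.25.
So producers capture 0.25 of the subsidy.

Producer share = 0.25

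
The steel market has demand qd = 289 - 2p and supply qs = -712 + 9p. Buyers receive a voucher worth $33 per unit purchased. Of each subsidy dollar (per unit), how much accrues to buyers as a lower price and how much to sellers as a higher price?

Pre-subsidy: 289 - 2p = -712 + 9p gives p* = 91, q* = 107.
With the rebate, buyers effectively pay pb = ps − 33, where ps is the price sellers receive.
Demand in terms of ps becomes qd = 289 − 2(ps − 33) = 355 - 2ps. Setting this equal to supply: 355 - 2ps = -712 + 9ps, so ps = 97.
Buyers pay pb = 97 − 33 = 64; q' = -712 + 9·97 = 161.
Buyers' price falls by p* − pb = 91 − 64 = 27; sellers' price rises by ps − p* = 97 − 91 = 6.

Buyers gain $27 per unit; sellers gain $6 per unit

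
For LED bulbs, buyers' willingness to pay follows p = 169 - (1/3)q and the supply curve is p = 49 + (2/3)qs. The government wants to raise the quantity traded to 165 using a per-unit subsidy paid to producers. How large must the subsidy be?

At q = 165, from the demand curve buyers pay pb = 169 − (1/3)·165 = 114; from the supply curve sellers need ps = 49 + (2/3)·165 = 159.
The subsidy must fill the gap: s = ps − pb = 159 − 114 = 45.

Required subsidy s = 45 per unit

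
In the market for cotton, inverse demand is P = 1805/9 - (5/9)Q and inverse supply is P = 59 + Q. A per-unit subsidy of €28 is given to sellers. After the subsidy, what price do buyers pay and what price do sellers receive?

Buyers pay €140; sellers receive €168

Pre-subsidy: 1805/9 - (5/9)Q = 59 + Q gives Q* = 91 and P* = 150.
With the subsidy, sellers receive Ps = Pb + 28 for each unit, where Pb is the price buyers pay.
On the curves, Pb = 1805/9 - (5/9)Q and Ps = 59 + Q; the wedge Ps − Pb = 28 gives 59 + Q − (1805/9 - (5/9)Q) = 28, so Q' = 109.
Then Pb = 1805/9 − (5/9)·109 = 140 and Ps = 59 + 1·109 = 168.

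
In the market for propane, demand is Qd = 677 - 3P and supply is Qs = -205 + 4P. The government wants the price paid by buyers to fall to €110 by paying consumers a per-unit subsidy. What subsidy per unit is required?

Required subsidy s = €28 per unit

At a buyer price of 110, quantity demanded is 677 − 3·110 = 347.
Sellers supply 347 only when they receive Ps with -205 + 4·Ps = 347, i.e. Ps = 138.
s = Ps − Pb = 138 − 110 = 28.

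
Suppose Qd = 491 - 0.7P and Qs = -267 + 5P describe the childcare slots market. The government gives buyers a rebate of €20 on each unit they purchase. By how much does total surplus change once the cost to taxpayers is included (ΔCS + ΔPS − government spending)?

Net change in total surplus = -7000/57

Pre-subsidy: 491 - 0.7P = -267 + 5P gives P* = 7580/57, Q* = 22681/57.
With the rebate, buyers effectively pay Pb = Ps − 20, where Ps is the price sellers receive.
Demand in terms of Ps becomes Qd = 491 − 0.7(Ps − 20) = 505 - 0.7Ps. Setting this equal to supply: 505 - 0.7Ps = -267 + 5Ps, so Ps = 7720/57.
Buyers pay Pb = 7720/57 − 20 = 6580/57; Q' = -267 + 5·(7720/57) = 23381/57.
ΔCS = ½(22681/57 + 23381/57)(7580/57 − 6580/57) = 2559000/361; ΔPS = ½(22681/57 + 23381/57)(7720/57 − 7580/57) = 358260/361.
Government spending = 20 × 23381/57 = 467620/57.
Net change = 2559000/361 + 358260/361 − 467620/57 = -7000/57. The loss equals the DWL triangle ½·20·700/57.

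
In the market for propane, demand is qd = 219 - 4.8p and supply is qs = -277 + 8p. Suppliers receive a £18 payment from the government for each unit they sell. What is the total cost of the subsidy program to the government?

Government cost = £1566

Pre-subsidy: 219 - 4.8p = -277 + 8p gives p* = 38.75, q* = 33.
With the subsidy, sellers receive ps = pb + 18 for each unit, where pb is the price buyers pay.
Supply in terms of pb becomes qs = -277 + 8(pb + 18) = -133 + 8pb. Setting this equal to demand: 219 - 4.8pb = -133 + 8pb, so pb = 27.5.
Sellers receive ps = 27.5 + 18 = 45.5; q' = 219 − 4.8·27.5 = 87.
Government outlay = subsidy × quantity = 18 × 87 = 1566.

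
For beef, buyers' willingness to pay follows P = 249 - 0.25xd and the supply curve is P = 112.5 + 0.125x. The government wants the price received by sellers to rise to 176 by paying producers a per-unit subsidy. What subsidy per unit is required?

At a seller price of 176, quantity supplied is -900 + 8·176 = 508.
Buyers absorb 508 only when they pay Pb = 249 − 0.25·508 = 122.
s = Ps − Pb = 176 − 122 = 54.

Required subsidy s = 54 per unit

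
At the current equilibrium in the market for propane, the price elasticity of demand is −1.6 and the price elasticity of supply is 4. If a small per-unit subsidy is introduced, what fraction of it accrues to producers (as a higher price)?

For a small subsidy around the equilibrium, the benefit split depends on the relative slopes, which at a point are proportional to the elasticities.
Buyer share = εs/(εs + |εd|) = 4/(4 + 1.6) = 5/7; seller share = |εd|/(εs + |εd|) = 2/7.
So producers capture 2/7 of the subsidy.

Producer share = 2/7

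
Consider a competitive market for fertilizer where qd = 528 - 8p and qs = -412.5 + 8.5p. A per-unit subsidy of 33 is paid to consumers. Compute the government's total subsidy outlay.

Government cost = 6864

Pre-subsidy: 528 - 8p = -412.5 + 8.5p gives p* = 57, q* = 72.
With the rebate, buyers effectively pay pb = ps − 33, where ps is the price sellers receive.
Demand in terms of ps becomes qd = 528 − 8(ps − 33) = 792 - 8ps. Setting this equal to supply: 792 - 8ps = -412.5 + 8.5ps, so ps = 73.
Buyers pay pb = 73 − 33 = 40; q' = -412.5 + 8.5·73 = 208.
Government outlay = subsidy × quantity = 33 × 208 = 6864.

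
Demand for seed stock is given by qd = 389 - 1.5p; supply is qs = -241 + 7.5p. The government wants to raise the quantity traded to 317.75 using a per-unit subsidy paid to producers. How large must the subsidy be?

At q = 317.75, invert demand for the buyer price: pb = (389 − 317.75)/1.5 = 47.5; invert supply for the seller price: ps = (317.75 − (-241))/7.5 = 74.5.
The subsidy must fill the gap: s = ps − pb = 74.5 − 47.5 = 27.

Required subsidy s = 27 per unit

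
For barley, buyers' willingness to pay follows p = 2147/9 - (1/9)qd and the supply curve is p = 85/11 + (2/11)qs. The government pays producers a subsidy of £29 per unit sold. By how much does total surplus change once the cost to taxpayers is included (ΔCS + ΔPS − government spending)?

Pre-subsidy: 2147/9 - (1/9)q = 85/11 + (2/11)q gives q* = 788 and p* = 151.
With the subsidy, sellers receive ps = pb + 29 for each unit, where pb is the price buyers pay.
On the curves, pb = 2147/9 - (1/9)q and ps = 85/11 + (2/11)q; the wedge ps − pb = 29 gives 85/11 + (2/11)q − (2147/9 - (1/9)q) = 29, so q' = 887.
Then pb = 2147/9 − (1/9)·887 = 140 and ps = 85/11 + (2/11)·887 = 169.
ΔCS = ½(788 + 887)(151 − 140) = 9212.5; ΔPS = ½(788 + 887)(169 − 151) = 15075.
Government spending = 29 × 887 = 25723.
Net change = 9212.5 + 15075 − 25723 = -1435.5. The loss equals the DWL triangle ½·29·99.

Net change in total surplus = -£1435.5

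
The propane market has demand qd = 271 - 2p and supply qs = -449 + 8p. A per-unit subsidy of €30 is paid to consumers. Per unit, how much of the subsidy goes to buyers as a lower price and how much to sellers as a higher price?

Pre-subsidy: 271 - 2p = -449 + 8p gives p* = 72, q* = 127.
With the rebate, buyers effectively pay pb = ps − 30, where ps is the price sellers receive.
Demand in terms of ps becomes qd = 271 − 2(ps − 30) = 331 - 2ps. Setting this equal to supply: 331 - 2ps = -449 + 8ps, so ps = 78.
Buyers pay pb = 78 − 30 = 48; q' = -449 + 8·78 = 175.
Buyers' price falls by p* − pb = 72 − 48 = 24; sellers' price rises by ps − p* = 78 − 72 = 6.

Buyers gain €24 per unit; sellers gain €6 per unit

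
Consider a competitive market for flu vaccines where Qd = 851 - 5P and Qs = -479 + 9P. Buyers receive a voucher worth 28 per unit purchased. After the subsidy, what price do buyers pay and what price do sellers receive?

Pre-subsidy: 851 - 5P = -479 + 9P gives P* = 95, Q* = 376.
With the rebate, buyers effectively pay Pb = Ps − 28, where Ps is the price sellers receive.
Demand in terms of Ps becomes Qd = 851 − 5(Ps − 28) = 991 - 5Ps. Setting this equal to supply: 991 - 5Ps = -479 + 9Ps, so Ps = 105.
Buyers pay Pb = 105 − 28 = 77; Q' = -479 + 9·105 = 466.

Buyers pay 77; sellers receive 105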